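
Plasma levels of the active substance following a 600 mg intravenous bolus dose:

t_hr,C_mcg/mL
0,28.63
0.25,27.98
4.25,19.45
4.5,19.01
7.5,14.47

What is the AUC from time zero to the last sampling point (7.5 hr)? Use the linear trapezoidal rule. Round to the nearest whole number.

AUC = 157 mcg/mL·hr

Trapezoidal AUC_0→7.5:
  [0→0.25]: (28.63+27.98)/2 × 0.25 = 7.07625
  [0.25→4.25]: (27.98+19.45)/2 × 4 = 94.86
  [4.25→4.5]: (19.45+19.01)/2 × 0.25 = 4.8075
  [4.5→7.5]: (19.01+14.47)/2 × 3 = 50.22
  Sum = 156.96375 mcg/mL·hr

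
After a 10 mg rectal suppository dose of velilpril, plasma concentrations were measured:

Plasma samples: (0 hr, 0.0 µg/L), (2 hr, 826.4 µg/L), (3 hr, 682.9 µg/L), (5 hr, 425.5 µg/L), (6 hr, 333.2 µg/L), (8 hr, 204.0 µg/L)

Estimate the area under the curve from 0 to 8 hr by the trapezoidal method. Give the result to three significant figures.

AUC = 3610 µg/L·hr

Trapezoidal AUC_0→8:
  [0→2]: (0.0+826.4)/2 × 2 = 826.4
  [2→3]: (826.4+682.9)/2 × 1 = 754.65
  [3→5]: (682.9+425.5)/2 × 2 = 1108.4
  [5→6]: (425.5+333.2)/2 × 1 = 379.35
  [6→8]: (333.2+204.0)/2 × 2 = 537.2
  Sum = 3606.0 µg/L·hr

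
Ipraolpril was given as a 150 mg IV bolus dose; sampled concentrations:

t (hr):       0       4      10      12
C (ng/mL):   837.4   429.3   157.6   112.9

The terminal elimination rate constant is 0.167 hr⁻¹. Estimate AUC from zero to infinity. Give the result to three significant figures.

Trapezoidal AUC_0→12:
  [0→4]: (837.4+429.3)/2 × 4 = 2533.4
  [4→10]: (429.3+157.6)/2 × 6 = 1760.7
  [10→12]: (157.6+112.9)/2 × 2 = 270.5
  Sum = 4564.6 ng/mL·hr
Extrapolated tail: C_last / k_e = 112.9 / 0.167 = 676.048
AUC_0→∞ = 4564.6 + 676.048 = 5240.648 ng/mL·hr

AUC = 5240 ng/mL·hr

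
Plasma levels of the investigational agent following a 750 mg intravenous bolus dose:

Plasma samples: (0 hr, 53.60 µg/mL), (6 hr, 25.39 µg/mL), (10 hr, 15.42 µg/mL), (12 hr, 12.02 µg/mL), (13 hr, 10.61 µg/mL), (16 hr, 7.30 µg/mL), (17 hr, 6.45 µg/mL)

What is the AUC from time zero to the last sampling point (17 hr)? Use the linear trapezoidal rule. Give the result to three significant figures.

Trapezoidal AUC_0→17:
  [0→6]: (53.60+25.39)/2 × 6 = 236.97
  [6→10]: (25.39+15.42)/2 × 4 = 81.62
  [10→12]: (15.42+12.02)/2 × 2 = 27.44
  [12→13]: (12.02+10.61)/2 × 1 = 11.315
  [13→16]: (10.61+7.30)/2 × 3 = 26.865
  [16→17]: (7.30+6.45)/2 × 1 = 6.875
  Sum = 391.085 µg/mL·hr

AUC = 391 µg/mL·hr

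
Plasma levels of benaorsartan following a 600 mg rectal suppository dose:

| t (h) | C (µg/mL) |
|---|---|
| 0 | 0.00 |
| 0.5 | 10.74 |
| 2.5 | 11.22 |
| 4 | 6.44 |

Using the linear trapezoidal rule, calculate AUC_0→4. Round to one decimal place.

AUC = 37.9 µg/mL·h

Trapezoidal AUC_0→4:
  [0→0.5]: (0.00+10.74)/2 × 0.5 = 2.685
  [0.5→2.5]: (10.74+11.22)/2 × 2 = 21.96
  [2.5→4]: (11.22+6.44)/2 × 1.5 = 13.245
  Sum = 37.89 µg/mL·h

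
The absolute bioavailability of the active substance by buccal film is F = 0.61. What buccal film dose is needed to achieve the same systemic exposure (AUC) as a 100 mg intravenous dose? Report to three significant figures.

For equal systemic exposure: F × D_ev = D_iv
D_ev = D_iv / F = 100 / 0.61 = 163.934 mg

D_buccal = 164 mg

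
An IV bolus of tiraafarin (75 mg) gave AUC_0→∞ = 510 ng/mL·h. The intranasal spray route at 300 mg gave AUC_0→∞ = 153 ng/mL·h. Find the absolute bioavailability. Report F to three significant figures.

F = 0.0750

F = (AUC_ev / D_ev) / (AUC_iv / D_iv)
  = (153/300) / (510/75)
  = 0.51 / 6.8 = 0.0750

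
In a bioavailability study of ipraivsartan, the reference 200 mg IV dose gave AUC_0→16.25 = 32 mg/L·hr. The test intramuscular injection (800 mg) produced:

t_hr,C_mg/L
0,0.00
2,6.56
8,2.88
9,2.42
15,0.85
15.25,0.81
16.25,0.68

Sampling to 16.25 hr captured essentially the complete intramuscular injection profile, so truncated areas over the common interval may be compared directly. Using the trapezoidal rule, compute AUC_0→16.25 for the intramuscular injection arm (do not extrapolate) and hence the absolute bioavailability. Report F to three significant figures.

F = 0.377

Trapezoidal AUC_0→16.25 (intramuscular injection):
  [0→2]: (0.00+6.56)/2 × 2 = 6.56
  [2→8]: (6.56+2.88)/2 × 6 = 28.32
  [8→9]: (2.88+2.42)/2 × 1 = 2.65
  [9→15]: (2.42+0.85)/2 × 6 = 9.81
  [15→15.25]: (0.85+0.81)/2 × 0.25 = 0.2075
  [15.25→16.25]: (0.81+0.68)/2 × 1 = 0.745
  Sum = 48.2925 mg/L·hr
F = (AUC_ev/D_ev)/(AUC_iv/D_iv) = (48.2925/800)/(32/200) = 0.060365625/0.16 = 0.3773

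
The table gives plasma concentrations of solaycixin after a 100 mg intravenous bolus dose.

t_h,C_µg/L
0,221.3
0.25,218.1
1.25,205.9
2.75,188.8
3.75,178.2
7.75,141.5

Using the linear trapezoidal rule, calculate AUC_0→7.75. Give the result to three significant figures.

AUC = 1390 µg/L·h

Trapezoidal AUC_0→7.75:
  [0→0.25]: (221.3+218.1)/2 × 0.25 = 54.925
  [0.25→1.25]: (218.1+205.9)/2 × 1 = 212.0
  [1.25→2.75]: (205.9+188.8)/2 × 1.5 = 296.025
  [2.75→3.75]: (188.8+178.2)/2 × 1 = 183.5
  [3.75→7.75]: (178.2+141.5)/2 × 4 = 639.4
  Sum = 1385.85 µg/L·h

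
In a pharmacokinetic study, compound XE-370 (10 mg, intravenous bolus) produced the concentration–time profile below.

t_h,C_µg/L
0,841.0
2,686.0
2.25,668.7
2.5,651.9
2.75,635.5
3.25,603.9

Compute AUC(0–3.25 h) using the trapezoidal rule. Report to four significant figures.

Trapezoidal AUC_0→3.25:
  [0→2]: (841.0+686.0)/2 × 2 = 1527.0
  [2→2.25]: (686.0+668.7)/2 × 0.25 = 169.3375
  [2.25→2.5]: (668.7+651.9)/2 × 0.25 = 165.075
  [2.5→2.75]: (651.9+635.5)/2 × 0.25 = 160.925
  [2.75→3.25]: (635.5+603.9)/2 × 0.5 = 309.85
  Sum = 2332.1875 µg/L·h

AUC = 2332 µg/L·h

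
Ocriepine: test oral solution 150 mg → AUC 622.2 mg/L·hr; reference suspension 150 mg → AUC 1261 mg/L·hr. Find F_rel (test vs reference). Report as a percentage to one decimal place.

F_rel = (AUC_test/D_test) / (AUC_ref/D_ref)
      = (622.2/150) / (1261/150)
      = 4.148 / 8.40667 = 0.4934 = 49.34%

F_rel = 49.3%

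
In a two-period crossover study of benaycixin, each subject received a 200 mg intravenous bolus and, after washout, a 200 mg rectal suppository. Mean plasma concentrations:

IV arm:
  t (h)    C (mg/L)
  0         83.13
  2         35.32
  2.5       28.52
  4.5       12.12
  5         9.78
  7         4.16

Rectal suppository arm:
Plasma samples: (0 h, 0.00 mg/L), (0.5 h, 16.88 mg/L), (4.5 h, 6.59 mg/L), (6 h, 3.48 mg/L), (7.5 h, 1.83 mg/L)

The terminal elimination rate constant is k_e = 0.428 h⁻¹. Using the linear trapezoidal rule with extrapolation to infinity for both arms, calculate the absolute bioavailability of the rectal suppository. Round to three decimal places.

F = 0.328

Trapezoidal AUC_0→7 (IV):
  [0→2]: (83.13+35.32)/2 × 2 = 118.45
  [2→2.5]: (35.32+28.52)/2 × 0.5 = 15.96
  [2.5→4.5]: (28.52+12.12)/2 × 2 = 40.64
  [4.5→5]: (12.12+9.78)/2 × 0.5 = 5.475
  [5→7]: (9.78+4.16)/2 × 2 = 13.94
  Sum = 194.465 mg/L·h
IV tail: 4.16/0.428 = 9.720; AUC_iv,0→∞ = 194.465 + 9.720 = 204.185 mg/L·h
Trapezoidal AUC_0→7.5 (rectal suppository):
  [0→0.5]: (0.00+16.88)/2 × 0.5 = 4.22
  [0.5→4.5]: (16.88+6.59)/2 × 4 = 46.94
  [4.5→6]: (6.59+3.48)/2 × 1.5 = 7.5525
  [6→7.5]: (3.48+1.83)/2 × 1.5 = 3.9825
  Sum = 62.695 mg/L·h
rectal suppository tail: 1.83/0.428 = 4.276; AUC_ev,0→∞ = 62.695 + 4.276 = 66.971 mg/L·h
F = (AUC_ev/D_ev)/(AUC_iv/D_iv) = (66.971/200)/(204.185/200) = 0.334855/1.020925 = 0.3280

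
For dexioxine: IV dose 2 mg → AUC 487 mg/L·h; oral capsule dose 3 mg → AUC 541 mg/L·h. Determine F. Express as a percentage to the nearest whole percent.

F = (AUC_ev / D_ev) / (AUC_iv / D_iv)
  = (541/3) / (487/2)
  = 180.333 / 243.5 = 0.7406
  = 74.06%

F = 74%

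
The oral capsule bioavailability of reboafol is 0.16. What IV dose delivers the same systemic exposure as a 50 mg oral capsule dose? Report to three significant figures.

D_iv = 8.00 mg

Systemic exposure from an extravascular dose = F × D_ev, so the equivalent IV dose is F × D_ev.
D_iv = F × D_ev = 0.16 × 50 = 8 mg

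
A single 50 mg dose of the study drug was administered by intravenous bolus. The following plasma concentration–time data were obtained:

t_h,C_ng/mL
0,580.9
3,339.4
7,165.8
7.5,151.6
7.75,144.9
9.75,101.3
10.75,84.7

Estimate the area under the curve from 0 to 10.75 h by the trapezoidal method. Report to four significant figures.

Trapezoidal AUC_0→10.75:
  [0→3]: (580.9+339.4)/2 × 3 = 1380.45
  [3→7]: (339.4+165.8)/2 × 4 = 1010.4
  [7→7.5]: (165.8+151.6)/2 × 0.5 = 79.35
  [7.5→7.75]: (151.6+144.9)/2 × 0.25 = 37.0625
  [7.75→9.75]: (144.9+101.3)/2 × 2 = 246.2
  [9.75→10.75]: (101.3+84.7)/2 × 1 = 93.0
  Sum = 2846.4625 ng/mL·h

AUC = 2846 ng/mL·h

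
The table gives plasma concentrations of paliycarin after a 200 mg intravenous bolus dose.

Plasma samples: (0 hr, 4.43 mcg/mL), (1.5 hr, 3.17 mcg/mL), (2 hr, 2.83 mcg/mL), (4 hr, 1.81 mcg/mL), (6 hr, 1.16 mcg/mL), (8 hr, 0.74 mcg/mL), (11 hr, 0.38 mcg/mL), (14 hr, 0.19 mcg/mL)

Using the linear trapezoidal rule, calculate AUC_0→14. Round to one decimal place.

Trapezoidal AUC_0→14:
  [0→1.5]: (4.43+3.17)/2 × 1.5 = 5.7
  [1.5→2]: (3.17+2.83)/2 × 0.5 = 1.5
  [2→4]: (2.83+1.81)/2 × 2 = 4.64
  [4→6]: (1.81+1.16)/2 × 2 = 2.97
  [6→8]: (1.16+0.74)/2 × 2 = 1.9
  [8→11]: (0.74+0.38)/2 × 3 = 1.68
  [11→14]: (0.38+0.19)/2 × 3 = 0.855
  Sum = 19.245 mcg/mL·hr

AUC = 19.2 mcg/mL·hr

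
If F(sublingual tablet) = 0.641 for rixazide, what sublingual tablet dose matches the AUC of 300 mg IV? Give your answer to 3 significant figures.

D_sublingual = 468 mg

For equal systemic exposure: F × D_ev = D_iv
D_ev = D_iv / F = 300 / 0.641 = 468.019 mg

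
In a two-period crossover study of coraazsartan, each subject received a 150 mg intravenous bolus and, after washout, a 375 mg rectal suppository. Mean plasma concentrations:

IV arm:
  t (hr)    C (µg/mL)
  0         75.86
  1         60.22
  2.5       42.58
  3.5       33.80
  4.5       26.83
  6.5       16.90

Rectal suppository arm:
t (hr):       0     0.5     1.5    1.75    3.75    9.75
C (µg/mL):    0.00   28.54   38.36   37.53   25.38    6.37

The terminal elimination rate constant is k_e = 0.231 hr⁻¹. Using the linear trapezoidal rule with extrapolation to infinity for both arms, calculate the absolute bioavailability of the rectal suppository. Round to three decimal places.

F = 0.285

Trapezoidal AUC_0→6.5 (IV):
  [0→1]: (75.86+60.22)/2 × 1 = 68.04
  [1→2.5]: (60.22+42.58)/2 × 1.5 = 77.1
  [2.5→3.5]: (42.58+33.80)/2 × 1 = 38.19
  [3.5→4.5]: (33.80+26.83)/2 × 1 = 30.315
  [4.5→6.5]: (26.83+16.90)/2 × 2 = 43.73
  Sum = 257.375 µg/mL·hr
IV tail: 16.90/0.231 = 73.160; AUC_iv,0→∞ = 257.375 + 73.160 = 330.535 µg/mL·hr
Trapezoidal AUC_0→9.75 (rectal suppository):
  [0→0.5]: (0.00+28.54)/2 × 0.5 = 7.135
  [0.5→1.5]: (28.54+38.36)/2 × 1 = 33.45
  [1.5→1.75]: (38.36+37.53)/2 × 0.25 = 9.48625
  [1.75→3.75]: (37.53+25.38)/2 × 2 = 62.91
  [3.75→9.75]: (25.38+6.37)/2 × 6 = 95.25
  Sum = 208.23125 µg/mL·hr
rectal suppository tail: 6.37/0.231 = 27.576; AUC_ev,0→∞ = 208.23125 + 27.576 = 235.80725 µg/mL·hr
F = (AUC_ev/D_ev)/(AUC_iv/D_iv) = (235.80725/375)/(330.535/150) = 0.628819/2.20357 = 0.2854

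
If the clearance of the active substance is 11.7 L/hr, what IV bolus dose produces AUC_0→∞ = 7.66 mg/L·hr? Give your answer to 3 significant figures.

Dose = 89.6 mg

Dose_iv = CL × AUC_0→∞
     = 11.7 × 7.66 = 89.622 mg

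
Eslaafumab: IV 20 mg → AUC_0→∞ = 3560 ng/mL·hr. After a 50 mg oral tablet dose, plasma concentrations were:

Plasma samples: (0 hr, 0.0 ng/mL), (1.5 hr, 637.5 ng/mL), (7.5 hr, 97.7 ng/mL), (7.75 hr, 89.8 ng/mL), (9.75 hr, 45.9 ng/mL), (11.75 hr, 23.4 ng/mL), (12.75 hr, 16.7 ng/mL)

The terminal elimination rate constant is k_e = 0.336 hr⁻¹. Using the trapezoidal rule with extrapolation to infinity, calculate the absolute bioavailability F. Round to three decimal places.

Trapezoidal AUC_0→12.75 (oral tablet):
  [0→1.5]: (0.0+637.5)/2 × 1.5 = 478.125
  [1.5→7.5]: (637.5+97.7)/2 × 6 = 2205.6
  [7.5→7.75]: (97.7+89.8)/2 × 0.25 = 23.4375
  [7.75→9.75]: (89.8+45.9)/2 × 2 = 135.7
  [9.75→11.75]: (45.9+23.4)/2 × 2 = 69.3
  [11.75→12.75]: (23.4+16.7)/2 × 1 = 20.05
  Sum = 2932.2125 ng/mL·hr
Tail: C_last/k_e = 16.7/0.336 = 49.702
AUC_0→∞ (oral tablet) = 2932.2125 + 49.702 = 2981.9145 ng/mL·hr
F = (AUC_ev/D_ev)/(AUC_iv/D_iv) = (2981.9145/50)/(3560/20) = 59.63829/178 = 0.3350

F = 0.335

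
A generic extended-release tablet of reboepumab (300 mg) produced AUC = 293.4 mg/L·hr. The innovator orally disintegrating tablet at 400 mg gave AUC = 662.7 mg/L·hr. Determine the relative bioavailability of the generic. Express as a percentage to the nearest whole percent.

F_rel = (AUC_test/D_test) / (AUC_ref/D_ref)
      = (293.4/300) / (662.7/400)
      = 0.978 / 1.65675 = 0.5903 = 59.03%

F_rel = 59%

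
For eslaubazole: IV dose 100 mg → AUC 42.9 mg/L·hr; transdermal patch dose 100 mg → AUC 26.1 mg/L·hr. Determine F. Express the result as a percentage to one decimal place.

F = (AUC_ev / D_ev) / (AUC_iv / D_iv)
  = (26.1/100) / (42.9/100)
  = 0.261 / 0.429 = 0.6084
  = 60.84%

F = 60.8%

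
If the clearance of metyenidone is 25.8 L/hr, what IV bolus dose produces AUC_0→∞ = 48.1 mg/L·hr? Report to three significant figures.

Dose_iv = CL × AUC_0→∞
     = 25.8 × 48.1 = 1240.98 mg

Dose = 1240 mg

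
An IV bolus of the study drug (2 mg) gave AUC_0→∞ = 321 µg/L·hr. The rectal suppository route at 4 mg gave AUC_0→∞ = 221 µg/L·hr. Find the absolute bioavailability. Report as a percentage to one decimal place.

F = 34.4%

F = (AUC_ev / D_ev) / (AUC_iv / D_iv)
  = (221/4) / (321/2)
  = 55.25 / 160.5 = 0.3442
  = 34.42%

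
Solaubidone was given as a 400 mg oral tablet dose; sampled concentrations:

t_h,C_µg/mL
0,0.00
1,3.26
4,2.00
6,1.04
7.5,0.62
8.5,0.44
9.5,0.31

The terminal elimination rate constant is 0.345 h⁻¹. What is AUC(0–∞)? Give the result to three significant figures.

AUC = 15.6 µg/mL·h

Trapezoidal AUC_0→9.5:
  [0→1]: (0.00+3.26)/2 × 1 = 1.63
  [1→4]: (3.26+2.00)/2 × 3 = 7.89
  [4→6]: (2.00+1.04)/2 × 2 = 3.04
  [6→7.5]: (1.04+0.62)/2 × 1.5 = 1.245
  [7.5→8.5]: (0.62+0.44)/2 × 1 = 0.53
  [8.5→9.5]: (0.44+0.31)/2 × 1 = 0.375
  Sum = 14.71 µg/mL·h
Extrapolated tail: C_last / k_e = 0.31 / 0.345 = 0.899
AUC_0→∞ = 14.71 + 0.899 = 15.609 µg/mL·h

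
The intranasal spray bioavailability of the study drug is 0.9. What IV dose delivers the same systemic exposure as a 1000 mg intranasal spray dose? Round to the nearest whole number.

Systemic exposure from an extravascular dose = F × D_ev, so the equivalent IV dose is F × D_ev.
D_iv = F × D_ev = 0.9 × 1000 = 900 mg

D_iv = 900 mg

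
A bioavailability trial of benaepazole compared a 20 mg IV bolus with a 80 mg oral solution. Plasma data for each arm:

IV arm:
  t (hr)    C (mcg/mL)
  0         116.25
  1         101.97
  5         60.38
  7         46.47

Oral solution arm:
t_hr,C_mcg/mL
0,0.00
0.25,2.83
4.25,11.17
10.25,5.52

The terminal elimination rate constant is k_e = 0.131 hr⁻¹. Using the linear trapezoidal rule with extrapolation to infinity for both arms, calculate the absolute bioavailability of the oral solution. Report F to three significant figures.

Trapezoidal AUC_0→7 (IV):
  [0→1]: (116.25+101.97)/2 × 1 = 109.11
  [1→5]: (101.97+60.38)/2 × 4 = 324.7
  [5→7]: (60.38+46.47)/2 × 2 = 106.85
  Sum = 540.66 mcg/mL·hr
IV tail: 46.47/0.131 = 354.733; AUC_iv,0→∞ = 540.66 + 354.733 = 895.393 mcg/mL·hr
Trapezoidal AUC_0→10.25 (oral solution):
  [0→0.25]: (0.00+2.83)/2 × 0.25 = 0.35375
  [0.25→4.25]: (2.83+11.17)/2 × 4 = 28.0
  [4.25→10.25]: (11.17+5.52)/2 × 6 = 50.07
  Sum = 78.42375 mcg/mL·hr
oral solution tail: 5.52/0.131 = 42.137; AUC_ev,0→∞ = 78.42375 + 42.137 = 120.56075 mcg/mL·hr
F = (AUC_ev/D_ev)/(AUC_iv/D_iv) = (120.56075/80)/(895.393/20) = 1.50701/44.76965 = 0.0337

F = 0.0337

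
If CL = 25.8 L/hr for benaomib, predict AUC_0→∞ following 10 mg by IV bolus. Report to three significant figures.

AUC_0→∞ = Dose_iv / CL
        = 10 / 25.8 = 0.387597 mg/L·hr

AUC = 0.388 mg/L·hr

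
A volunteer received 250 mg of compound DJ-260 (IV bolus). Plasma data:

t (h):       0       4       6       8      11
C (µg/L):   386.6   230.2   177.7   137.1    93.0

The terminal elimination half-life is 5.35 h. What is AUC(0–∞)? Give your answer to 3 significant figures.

AUC = 3020 µg/L·h

Trapezoidal AUC_0→11:
  [0→4]: (386.6+230.2)/2 × 4 = 1233.6
  [4→6]: (230.2+177.7)/2 × 2 = 407.9
  [6→8]: (177.7+137.1)/2 × 2 = 314.8
  [8→11]: (137.1+93.0)/2 × 3 = 345.15
  Sum = 2301.45 µg/L·h
k_e = ln2 / t½ = 0.693147 / 5.35 = 0.1296 h^-1
Extrapolated tail: C_last / k_e = 93.0 / 0.1296 = 717.593
AUC_0→∞ = 2301.45 + 717.593 = 3019.043 µg/L·h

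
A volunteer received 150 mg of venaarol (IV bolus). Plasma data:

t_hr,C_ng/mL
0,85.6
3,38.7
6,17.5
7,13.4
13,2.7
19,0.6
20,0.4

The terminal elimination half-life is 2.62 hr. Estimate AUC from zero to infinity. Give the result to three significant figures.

AUC = 346 ng/mL·hr

Trapezoidal AUC_0→20:
  [0→3]: (85.6+38.7)/2 × 3 = 186.45
  [3→6]: (38.7+17.5)/2 × 3 = 84.3
  [6→7]: (17.5+13.4)/2 × 1 = 15.45
  [7→13]: (13.4+2.7)/2 × 6 = 48.3
  [13→19]: (2.7+0.6)/2 × 6 = 9.9
  [19→20]: (0.6+0.4)/2 × 1 = 0.5
  Sum = 344.9 ng/mL·hr
k_e = ln2 / t½ = 0.693147 / 2.62 = 0.2646 hr^-1
Extrapolated tail: C_last / k_e = 0.4 / 0.2646 = 1.512
AUC_0→∞ = 344.9 + 1.512 = 346.412 ng/mL·hr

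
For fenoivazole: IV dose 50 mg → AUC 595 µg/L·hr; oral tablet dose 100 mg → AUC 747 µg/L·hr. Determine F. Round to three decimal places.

F = (AUC_ev / D_ev) / (AUC_iv / D_iv)
  = (747/100) / (595/50)
  = 7.47 / 11.9 = 0.6277

F = 0.628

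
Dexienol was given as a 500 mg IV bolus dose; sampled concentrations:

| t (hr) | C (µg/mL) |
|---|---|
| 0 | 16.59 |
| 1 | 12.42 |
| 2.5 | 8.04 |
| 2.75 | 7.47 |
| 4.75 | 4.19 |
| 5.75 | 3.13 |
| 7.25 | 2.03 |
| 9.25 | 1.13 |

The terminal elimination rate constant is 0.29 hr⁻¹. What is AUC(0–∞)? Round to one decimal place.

AUC = 58.0 µg/mL·hr

Trapezoidal AUC_0→9.25:
  [0→1]: (16.59+12.42)/2 × 1 = 14.505
  [1→2.5]: (12.42+8.04)/2 × 1.5 = 15.345
  [2.5→2.75]: (8.04+7.47)/2 × 0.25 = 1.93875
  [2.75→4.75]: (7.47+4.19)/2 × 2 = 11.66
  [4.75→5.75]: (4.19+3.13)/2 × 1 = 3.66
  [5.75→7.25]: (3.13+2.03)/2 × 1.5 = 3.87
  [7.25→9.25]: (2.03+1.13)/2 × 2 = 3.16
  Sum = 54.13875 µg/mL·hr
Extrapolated tail: C_last / k_e = 1.13 / 0.29 = 3.897
AUC_0→∞ = 54.13875 + 3.897 = 58.03575 µg/mL·hr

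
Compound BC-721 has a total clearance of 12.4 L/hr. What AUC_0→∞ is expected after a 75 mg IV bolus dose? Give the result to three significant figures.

AUC_0→∞ = Dose_iv / CL
        = 75 / 12.4 = 6.04839 mg/L·hr

AUC = 6.05 mg/L·hr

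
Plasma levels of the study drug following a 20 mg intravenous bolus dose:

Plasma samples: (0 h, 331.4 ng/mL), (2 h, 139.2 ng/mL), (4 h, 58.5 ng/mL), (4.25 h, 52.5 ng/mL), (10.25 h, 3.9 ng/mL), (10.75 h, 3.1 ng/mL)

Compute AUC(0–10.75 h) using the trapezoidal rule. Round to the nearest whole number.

AUC = 853 ng/mL·h

Trapezoidal AUC_0→10.75:
  [0→2]: (331.4+139.2)/2 × 2 = 470.6
  [2→4]: (139.2+58.5)/2 × 2 = 197.7
  [4→4.25]: (58.5+52.5)/2 × 0.25 = 13.875
  [4.25→10.25]: (52.5+3.9)/2 × 6 = 169.2
  [10.25→10.75]: (3.9+3.1)/2 × 0.5 = 1.75
  Sum = 853.125 ng/mL·h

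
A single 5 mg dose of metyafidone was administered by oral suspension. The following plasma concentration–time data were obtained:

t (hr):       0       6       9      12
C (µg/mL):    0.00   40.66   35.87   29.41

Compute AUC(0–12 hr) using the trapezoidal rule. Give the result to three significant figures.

Trapezoidal AUC_0→12:
  [0→6]: (0.00+40.66)/2 × 6 = 121.98
  [6→9]: (40.66+35.87)/2 × 3 = 114.795
  [9→12]: (35.87+29.41)/2 × 3 = 97.92
  Sum = 334.695 µg/mL·hr

AUC = 335 µg/mL·hr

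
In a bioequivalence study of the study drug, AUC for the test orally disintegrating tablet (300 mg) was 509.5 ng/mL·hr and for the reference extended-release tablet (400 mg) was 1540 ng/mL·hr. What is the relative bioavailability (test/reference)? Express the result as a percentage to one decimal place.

F_rel = 44.1%

F_rel = (AUC_test/D_test) / (AUC_ref/D_ref)
      = (509.5/300) / (1540/400)
      = 1.69833 / 3.85 = 0.4411 = 44.11%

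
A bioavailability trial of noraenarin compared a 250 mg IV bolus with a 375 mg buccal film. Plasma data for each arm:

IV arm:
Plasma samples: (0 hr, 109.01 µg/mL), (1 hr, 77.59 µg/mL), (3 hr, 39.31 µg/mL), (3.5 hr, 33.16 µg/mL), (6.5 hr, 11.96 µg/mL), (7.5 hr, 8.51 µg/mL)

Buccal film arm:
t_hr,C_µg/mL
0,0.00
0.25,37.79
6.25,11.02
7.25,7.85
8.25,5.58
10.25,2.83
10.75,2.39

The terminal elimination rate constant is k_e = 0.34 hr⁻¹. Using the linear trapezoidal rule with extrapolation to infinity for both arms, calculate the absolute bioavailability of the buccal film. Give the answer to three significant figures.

F = 0.370

Trapezoidal AUC_0→7.5 (IV):
  [0→1]: (109.01+77.59)/2 × 1 = 93.3
  [1→3]: (77.59+39.31)/2 × 2 = 116.9
  [3→3.5]: (39.31+33.16)/2 × 0.5 = 18.1175
  [3.5→6.5]: (33.16+11.96)/2 × 3 = 67.68
  [6.5→7.5]: (11.96+8.51)/2 × 1 = 10.235
  Sum = 306.2325 µg/mL·hr
IV tail: 8.51/0.34 = 25.029; AUC_iv,0→∞ = 306.2325 + 25.029 = 331.2615 µg/mL·hr
Trapezoidal AUC_0→10.75 (buccal film):
  [0→0.25]: (0.00+37.79)/2 × 0.25 = 4.72375
  [0.25→6.25]: (37.79+11.02)/2 × 6 = 146.43
  [6.25→7.25]: (11.02+7.85)/2 × 1 = 9.435
  [7.25→8.25]: (7.85+5.58)/2 × 1 = 6.715
  [8.25→10.25]: (5.58+2.83)/2 × 2 = 8.41
  [10.25→10.75]: (2.83+2.39)/2 × 0.5 = 1.305
  Sum = 177.01875 µg/mL·hr
buccal film tail: 2.39/0.34 = 7.029; AUC_ev,0→∞ = 177.01875 + 7.029 = 184.04775 µg/mL·hr
F = (AUC_ev/D_ev)/(AUC_iv/D_iv) = (184.04775/375)/(331.2615/250) = 0.490794/1.325046 = 0.3704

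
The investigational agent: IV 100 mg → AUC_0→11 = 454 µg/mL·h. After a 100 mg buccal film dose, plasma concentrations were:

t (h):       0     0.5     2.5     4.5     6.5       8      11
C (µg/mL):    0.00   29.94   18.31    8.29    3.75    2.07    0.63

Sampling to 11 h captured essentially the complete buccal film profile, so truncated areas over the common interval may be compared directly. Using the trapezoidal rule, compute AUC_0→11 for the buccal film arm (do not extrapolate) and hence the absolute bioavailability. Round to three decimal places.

F = 0.226

Trapezoidal AUC_0→11 (buccal film):
  [0→0.5]: (0.00+29.94)/2 × 0.5 = 7.485
  [0.5→2.5]: (29.94+18.31)/2 × 2 = 48.25
  [2.5→4.5]: (18.31+8.29)/2 × 2 = 26.6
  [4.5→6.5]: (8.29+3.75)/2 × 2 = 12.04
  [6.5→8]: (3.75+2.07)/2 × 1.5 = 4.365
  [8→11]: (2.07+0.63)/2 × 3 = 4.05
  Sum = 102.79 µg/mL·h
F = (AUC_ev/D_ev)/(AUC_iv/D_iv) = (102.79/100)/(454/100) = 1.0279/4.54 = 0.2264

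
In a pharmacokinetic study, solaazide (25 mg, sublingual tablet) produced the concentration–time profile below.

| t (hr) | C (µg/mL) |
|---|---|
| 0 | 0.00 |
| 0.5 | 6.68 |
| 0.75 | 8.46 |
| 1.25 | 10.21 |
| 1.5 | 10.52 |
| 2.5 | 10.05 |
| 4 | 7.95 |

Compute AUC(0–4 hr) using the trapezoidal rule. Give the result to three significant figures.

AUC = 34.6 µg/mL·hr

Trapezoidal AUC_0→4:
  [0→0.5]: (0.00+6.68)/2 × 0.5 = 1.67
  [0.5→0.75]: (6.68+8.46)/2 × 0.25 = 1.8925
  [0.75→1.25]: (8.46+10.21)/2 × 0.5 = 4.6675
  [1.25→1.5]: (10.21+10.52)/2 × 0.25 = 2.59125
  [1.5→2.5]: (10.52+10.05)/2 × 1 = 10.285
  [2.5→4]: (10.05+7.95)/2 × 1.5 = 13.5
  Sum = 34.60625 µg/mL·hr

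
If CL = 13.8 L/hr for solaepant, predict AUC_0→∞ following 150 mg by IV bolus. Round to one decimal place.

AUC = 10.9 mg/L·hr

AUC_0→∞ = Dose_iv / CL
        = 150 / 13.8 = 10.8696 mg/L·hr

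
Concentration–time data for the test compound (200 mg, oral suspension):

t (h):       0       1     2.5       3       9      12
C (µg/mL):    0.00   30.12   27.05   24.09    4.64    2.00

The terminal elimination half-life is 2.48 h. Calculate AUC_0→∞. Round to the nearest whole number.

Trapezoidal AUC_0→12:
  [0→1]: (0.00+30.12)/2 × 1 = 15.06
  [1→2.5]: (30.12+27.05)/2 × 1.5 = 42.8775
  [2.5→3]: (27.05+24.09)/2 × 0.5 = 12.785
  [3→9]: (24.09+4.64)/2 × 6 = 86.19
  [9→12]: (4.64+2.00)/2 × 3 = 9.96
  Sum = 166.8725 µg/mL·h
k_e = ln2 / t½ = 0.693147 / 2.48 = 0.2795 h^-1
Extrapolated tail: C_last / k_e = 2.00 / 0.2795 = 7.156
AUC_0→∞ = 166.8725 + 7.156 = 174.0285 µg/mL·h

AUC = 174 µg/mL·h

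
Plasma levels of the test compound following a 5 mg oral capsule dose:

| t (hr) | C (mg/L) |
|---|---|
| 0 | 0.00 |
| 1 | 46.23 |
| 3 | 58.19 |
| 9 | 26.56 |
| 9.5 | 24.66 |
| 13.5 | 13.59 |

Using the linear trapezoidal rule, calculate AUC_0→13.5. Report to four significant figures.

AUC = 471.1 mg/L·hr

Trapezoidal AUC_0→13.5:
  [0→1]: (0.00+46.23)/2 × 1 = 23.115
  [1→3]: (46.23+58.19)/2 × 2 = 104.42
  [3→9]: (58.19+26.56)/2 × 6 = 254.25
  [9→9.5]: (26.56+24.66)/2 × 0.5 = 12.805
  [9.5→13.5]: (24.66+13.59)/2 × 4 = 76.5
  Sum = 471.09 mg/L·hr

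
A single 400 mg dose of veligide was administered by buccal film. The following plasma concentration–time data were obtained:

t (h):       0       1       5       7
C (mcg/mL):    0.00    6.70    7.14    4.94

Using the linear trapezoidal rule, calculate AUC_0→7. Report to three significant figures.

Trapezoidal AUC_0→7:
  [0→1]: (0.00+6.70)/2 × 1 = 3.35
  [1→5]: (6.70+7.14)/2 × 4 = 27.68
  [5→7]: (7.14+4.94)/2 × 2 = 12.08
  Sum = 43.11 mcg/mL·h

AUC = 43.1 mcg/mL·h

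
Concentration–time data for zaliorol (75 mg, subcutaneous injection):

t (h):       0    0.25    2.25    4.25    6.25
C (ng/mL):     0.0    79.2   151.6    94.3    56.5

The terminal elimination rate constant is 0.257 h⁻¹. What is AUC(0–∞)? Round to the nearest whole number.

AUC = 857 ng/mL·h

Trapezoidal AUC_0→6.25:
  [0→0.25]: (0.0+79.2)/2 × 0.25 = 9.9
  [0.25→2.25]: (79.2+151.6)/2 × 2 = 230.8
  [2.25→4.25]: (151.6+94.3)/2 × 2 = 245.9
  [4.25→6.25]: (94.3+56.5)/2 × 2 = 150.8
  Sum = 637.4 ng/mL·h
Extrapolated tail: C_last / k_e = 56.5 / 0.257 = 219.844
AUC_0→∞ = 637.4 + 219.844 = 857.244 ng/mL·h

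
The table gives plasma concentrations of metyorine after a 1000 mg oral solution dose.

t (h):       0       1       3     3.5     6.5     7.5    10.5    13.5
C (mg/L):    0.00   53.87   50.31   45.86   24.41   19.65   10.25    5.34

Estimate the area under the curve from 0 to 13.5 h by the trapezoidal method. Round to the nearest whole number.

Trapezoidal AUC_0→13.5:
  [0→1]: (0.00+53.87)/2 × 1 = 26.935
  [1→3]: (53.87+50.31)/2 × 2 = 104.18
  [3→3.5]: (50.31+45.86)/2 × 0.5 = 24.0425
  [3.5→6.5]: (45.86+24.41)/2 × 3 = 105.405
  [6.5→7.5]: (24.41+19.65)/2 × 1 = 22.03
  [7.5→10.5]: (19.65+10.25)/2 × 3 = 44.85
  [10.5→13.5]: (10.25+5.34)/2 × 3 = 23.385
  Sum = 350.8275 mg/L·h

AUC = 351 mg/L·h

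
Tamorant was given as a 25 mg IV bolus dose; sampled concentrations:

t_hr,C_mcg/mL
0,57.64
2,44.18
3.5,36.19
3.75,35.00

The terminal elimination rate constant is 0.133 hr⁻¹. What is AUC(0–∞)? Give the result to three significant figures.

AUC = 434 mcg/mL·hr

Trapezoidal AUC_0→3.75:
  [0→2]: (57.64+44.18)/2 × 2 = 101.82
  [2→3.5]: (44.18+36.19)/2 × 1.5 = 60.2775
  [3.5→3.75]: (36.19+35.00)/2 × 0.25 = 8.89875
  Sum = 170.99625 mcg/mL·hr
Extrapolated tail: C_last / k_e = 35.00 / 0.133 = 263.158
AUC_0→∞ = 170.99625 + 263.158 = 434.15425 mcg/mL·hr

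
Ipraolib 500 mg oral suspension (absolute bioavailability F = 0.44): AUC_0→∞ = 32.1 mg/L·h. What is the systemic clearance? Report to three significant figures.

CL = F × Dose / AUC_0→∞
   = 0.44 × 500 / 32.1 = 6.85358 L/h

CL = 6.85 L/h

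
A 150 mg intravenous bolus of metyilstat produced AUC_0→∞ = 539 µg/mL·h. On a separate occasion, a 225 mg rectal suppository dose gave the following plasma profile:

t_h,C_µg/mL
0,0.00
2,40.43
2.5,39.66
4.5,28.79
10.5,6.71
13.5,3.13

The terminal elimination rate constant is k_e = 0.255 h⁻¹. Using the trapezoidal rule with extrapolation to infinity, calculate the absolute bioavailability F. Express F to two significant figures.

F = 0.32

Trapezoidal AUC_0→13.5 (rectal suppository):
  [0→2]: (0.00+40.43)/2 × 2 = 40.43
  [2→2.5]: (40.43+39.66)/2 × 0.5 = 20.0225
  [2.5→4.5]: (39.66+28.79)/2 × 2 = 68.45
  [4.5→10.5]: (28.79+6.71)/2 × 6 = 106.5
  [10.5→13.5]: (6.71+3.13)/2 × 3 = 14.76
  Sum = 250.1625 µg/mL·h
Tail: C_last/k_e = 3.13/0.255 = 12.275
AUC_0→∞ (rectal suppository) = 250.1625 + 12.275 = 262.4375 µg/mL·h
F = (AUC_ev/D_ev)/(AUC_iv/D_iv) = (262.4375/225)/(539/150) = 1.16639/3.59333 = 0.3246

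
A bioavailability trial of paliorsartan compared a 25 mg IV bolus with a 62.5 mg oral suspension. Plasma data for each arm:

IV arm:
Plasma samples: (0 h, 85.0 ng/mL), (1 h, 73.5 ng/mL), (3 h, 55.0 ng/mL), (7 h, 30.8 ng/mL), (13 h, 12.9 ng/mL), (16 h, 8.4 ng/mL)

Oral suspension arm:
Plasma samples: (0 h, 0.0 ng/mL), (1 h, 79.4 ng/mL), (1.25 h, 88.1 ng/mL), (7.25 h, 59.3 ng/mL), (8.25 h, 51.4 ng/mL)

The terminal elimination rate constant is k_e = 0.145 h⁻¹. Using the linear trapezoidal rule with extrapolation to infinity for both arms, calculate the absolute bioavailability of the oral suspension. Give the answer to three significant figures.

Trapezoidal AUC_0→16 (IV):
  [0→1]: (85.0+73.5)/2 × 1 = 79.25
  [1→3]: (73.5+55.0)/2 × 2 = 128.5
  [3→7]: (55.0+30.8)/2 × 4 = 171.6
  [7→13]: (30.8+12.9)/2 × 6 = 131.1
  [13→16]: (12.9+8.4)/2 × 3 = 31.95
  Sum = 542.4 ng/mL·h
IV tail: 8.4/0.145 = 57.931; AUC_iv,0→∞ = 542.4 + 57.931 = 600.331 ng/mL·h
Trapezoidal AUC_0→8.25 (oral suspension):
  [0→1]: (0.0+79.4)/2 × 1 = 39.7
  [1→1.25]: (79.4+88.1)/2 × 0.25 = 20.9375
  [1.25→7.25]: (88.1+59.3)/2 × 6 = 442.2
  [7.25→8.25]: (59.3+51.4)/2 × 1 = 55.35
  Sum = 558.1875 ng/mL·h
oral suspension tail: 51.4/0.145 = 354.483; AUC_ev,0→∞ = 558.1875 + 354.483 = 912.6705 ng/mL·h
F = (AUC_ev/D_ev)/(AUC_iv/D_iv) = (912.6705/62.5)/(600.331/25) = 14.602728/24.01324 = 0.6081

F = 0.608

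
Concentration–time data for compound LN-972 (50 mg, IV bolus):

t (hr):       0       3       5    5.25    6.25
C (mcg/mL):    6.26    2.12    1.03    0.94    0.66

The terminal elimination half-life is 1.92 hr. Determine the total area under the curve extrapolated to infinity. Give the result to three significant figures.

Trapezoidal AUC_0→6.25:
  [0→3]: (6.26+2.12)/2 × 3 = 12.57
  [3→5]: (2.12+1.03)/2 × 2 = 3.15
  [5→5.25]: (1.03+0.94)/2 × 0.25 = 0.24625
  [5.25→6.25]: (0.94+0.66)/2 × 1 = 0.8
  Sum = 16.76625 mcg/mL·hr
k_e = ln2 / t½ = 0.693147 / 1.92 = 0.3610 hr^-1
Extrapolated tail: C_last / k_e = 0.66 / 0.361 = 1.828
AUC_0→∞ = 16.76625 + 1.828 = 18.59425 mcg/mL·hr

AUC = 18.6 mcg/mL·hr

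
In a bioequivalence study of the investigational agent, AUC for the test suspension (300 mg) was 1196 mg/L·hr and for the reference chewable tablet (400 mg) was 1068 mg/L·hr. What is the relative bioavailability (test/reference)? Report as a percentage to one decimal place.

F_rel = 149.3%

F_rel = (AUC_test/D_test) / (AUC_ref/D_ref)
      = (1196/300) / (1068/400)
      = 3.98667 / 2.67 = 1.4931 = 149.31%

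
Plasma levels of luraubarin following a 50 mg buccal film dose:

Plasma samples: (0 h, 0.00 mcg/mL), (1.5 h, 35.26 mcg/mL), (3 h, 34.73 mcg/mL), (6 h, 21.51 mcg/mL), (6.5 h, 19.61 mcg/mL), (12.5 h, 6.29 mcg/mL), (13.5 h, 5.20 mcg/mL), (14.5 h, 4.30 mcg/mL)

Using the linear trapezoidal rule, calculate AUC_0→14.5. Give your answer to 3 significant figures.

AUC = 262 mcg/mL·h

Trapezoidal AUC_0→14.5:
  [0→1.5]: (0.00+35.26)/2 × 1.5 = 26.445
  [1.5→3]: (35.26+34.73)/2 × 1.5 = 52.4925
  [3→6]: (34.73+21.51)/2 × 3 = 84.36
  [6→6.5]: (21.51+19.61)/2 × 0.5 = 10.28
  [6.5→12.5]: (19.61+6.29)/2 × 6 = 77.7
  [12.5→13.5]: (6.29+5.20)/2 × 1 = 5.745
  [13.5→14.5]: (5.20+4.30)/2 × 1 = 4.75
  Sum = 261.7725 mcg/mL·h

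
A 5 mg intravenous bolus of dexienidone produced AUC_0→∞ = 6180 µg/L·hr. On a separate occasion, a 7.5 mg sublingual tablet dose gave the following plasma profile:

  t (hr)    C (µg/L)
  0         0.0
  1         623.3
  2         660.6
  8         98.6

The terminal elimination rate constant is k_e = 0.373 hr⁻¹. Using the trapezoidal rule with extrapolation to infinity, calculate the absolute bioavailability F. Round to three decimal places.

F = 0.377

Trapezoidal AUC_0→8 (sublingual tablet):
  [0→1]: (0.0+623.3)/2 × 1 = 311.65
  [1→2]: (623.3+660.6)/2 × 1 = 641.95
  [2→8]: (660.6+98.6)/2 × 6 = 2277.6
  Sum = 3231.2 µg/L·hr
Tail: C_last/k_e = 98.6/0.373 = 264.343
AUC_0→∞ (sublingual tablet) = 3231.2 + 264.343 = 3495.543 µg/L·hr
F = (AUC_ev/D_ev)/(AUC_iv/D_iv) = (3495.543/7.5)/(6180/5) = 466.0724/1236 = 0.3771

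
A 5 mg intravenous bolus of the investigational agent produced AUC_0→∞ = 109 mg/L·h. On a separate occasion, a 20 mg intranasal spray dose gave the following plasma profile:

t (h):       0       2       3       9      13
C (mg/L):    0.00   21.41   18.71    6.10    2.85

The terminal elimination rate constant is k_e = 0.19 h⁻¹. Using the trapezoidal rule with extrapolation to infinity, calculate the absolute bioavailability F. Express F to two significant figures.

F = 0.34

Trapezoidal AUC_0→13 (intranasal spray):
  [0→2]: (0.00+21.41)/2 × 2 = 21.41
  [2→3]: (21.41+18.71)/2 × 1 = 20.06
  [3→9]: (18.71+6.10)/2 × 6 = 74.43
  [9→13]: (6.10+2.85)/2 × 4 = 17.9
  Sum = 133.8 mg/L·h
Tail: C_last/k_e = 2.85/0.19 = 15.000
AUC_0→∞ (intranasal spray) = 133.8 + 15.000 = 148.8 mg/L·h
F = (AUC_ev/D_ev)/(AUC_iv/D_iv) = (148.8/20)/(109/5) = 7.44/21.8 = 0.3413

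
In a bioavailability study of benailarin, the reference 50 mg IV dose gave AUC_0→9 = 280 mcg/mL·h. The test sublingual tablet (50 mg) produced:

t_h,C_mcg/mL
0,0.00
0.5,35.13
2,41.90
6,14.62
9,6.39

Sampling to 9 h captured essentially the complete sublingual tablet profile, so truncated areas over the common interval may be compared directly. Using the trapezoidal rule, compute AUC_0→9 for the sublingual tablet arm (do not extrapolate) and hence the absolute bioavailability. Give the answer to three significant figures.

F = 0.754

Trapezoidal AUC_0→9 (sublingual tablet):
  [0→0.5]: (0.00+35.13)/2 × 0.5 = 8.7825
  [0.5→2]: (35.13+41.90)/2 × 1.5 = 57.7725
  [2→6]: (41.90+14.62)/2 × 4 = 113.04
  [6→9]: (14.62+6.39)/2 × 3 = 31.515
  Sum = 211.11 mcg/mL·h
F = (AUC_ev/D_ev)/(AUC_iv/D_iv) = (211.11/50)/(280/50) = 4.2222/5.6 = 0.7540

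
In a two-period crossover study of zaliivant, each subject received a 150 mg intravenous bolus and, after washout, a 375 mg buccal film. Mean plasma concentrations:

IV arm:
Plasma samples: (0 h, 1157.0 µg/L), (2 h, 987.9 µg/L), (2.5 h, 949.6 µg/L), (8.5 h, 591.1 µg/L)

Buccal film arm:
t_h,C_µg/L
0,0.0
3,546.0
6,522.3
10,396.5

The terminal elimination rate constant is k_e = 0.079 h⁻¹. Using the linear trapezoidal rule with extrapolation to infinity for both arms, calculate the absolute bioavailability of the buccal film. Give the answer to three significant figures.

F = 0.252

Trapezoidal AUC_0→8.5 (IV):
  [0→2]: (1157.0+987.9)/2 × 2 = 2144.9
  [2→2.5]: (987.9+949.6)/2 × 0.5 = 484.375
  [2.5→8.5]: (949.6+591.1)/2 × 6 = 4622.1
  Sum = 7251.375 µg/L·h
IV tail: 591.1/0.079 = 7482.278; AUC_iv,0→∞ = 7251.375 + 7482.278 = 14733.653 µg/L·h
Trapezoidal AUC_0→10 (buccal film):
  [0→3]: (0.0+546.0)/2 × 3 = 819.0
  [3→6]: (546.0+522.3)/2 × 3 = 1602.45
  [6→10]: (522.3+396.5)/2 × 4 = 1837.6
  Sum = 4259.05 µg/L·h
buccal film tail: 396.5/0.079 = 5018.987; AUC_ev,0→∞ = 4259.05 + 5018.987 = 9278.037 µg/L·h
F = (AUC_ev/D_ev)/(AUC_iv/D_iv) = (9278.037/375)/(14733.653/150) = 24.741432/98.2244 = 0.2519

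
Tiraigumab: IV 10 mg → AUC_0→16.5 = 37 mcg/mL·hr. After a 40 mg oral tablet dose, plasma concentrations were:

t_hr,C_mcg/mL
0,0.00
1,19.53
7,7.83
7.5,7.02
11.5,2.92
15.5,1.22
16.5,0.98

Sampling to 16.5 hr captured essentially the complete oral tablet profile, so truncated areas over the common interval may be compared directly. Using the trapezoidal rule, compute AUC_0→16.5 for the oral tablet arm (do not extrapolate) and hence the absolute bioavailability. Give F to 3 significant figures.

Trapezoidal AUC_0→16.5 (oral tablet):
  [0→1]: (0.00+19.53)/2 × 1 = 9.765
  [1→7]: (19.53+7.83)/2 × 6 = 82.08
  [7→7.5]: (7.83+7.02)/2 × 0.5 = 3.7125
  [7.5→11.5]: (7.02+2.92)/2 × 4 = 19.88
  [11.5→15.5]: (2.92+1.22)/2 × 4 = 8.28
  [15.5→16.5]: (1.22+0.98)/2 × 1 = 1.1
  Sum = 124.8175 mcg/mL·hr
F = (AUC_ev/D_ev)/(AUC_iv/D_iv) = (124.8175/40)/(37/10) = 3.1204375/3.7 = 0.8434

F = 0.843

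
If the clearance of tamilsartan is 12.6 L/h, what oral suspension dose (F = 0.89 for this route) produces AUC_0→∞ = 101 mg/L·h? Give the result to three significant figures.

Dose = CL × AUC_0→∞ / F
     = 12.6 × 101 / 0.89 = 1429.89 mg

Dose = 1430 mg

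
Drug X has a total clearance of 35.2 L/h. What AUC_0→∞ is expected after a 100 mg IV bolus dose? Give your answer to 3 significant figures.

AUC = 2.84 mg/L·h

AUC_0→∞ = Dose_iv / CL
        = 100 / 35.2 = 2.84091 mg/L·h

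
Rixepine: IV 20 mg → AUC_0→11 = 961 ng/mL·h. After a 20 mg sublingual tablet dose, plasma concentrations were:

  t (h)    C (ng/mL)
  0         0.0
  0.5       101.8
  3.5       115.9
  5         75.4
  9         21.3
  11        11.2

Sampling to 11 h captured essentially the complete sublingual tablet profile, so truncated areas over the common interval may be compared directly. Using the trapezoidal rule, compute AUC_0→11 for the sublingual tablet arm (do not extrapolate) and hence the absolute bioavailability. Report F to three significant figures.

F = 0.751

Trapezoidal AUC_0→11 (sublingual tablet):
  [0→0.5]: (0.0+101.8)/2 × 0.5 = 25.45
  [0.5→3.5]: (101.8+115.9)/2 × 3 = 326.55
  [3.5→5]: (115.9+75.4)/2 × 1.5 = 143.475
  [5→9]: (75.4+21.3)/2 × 4 = 193.4
  [9→11]: (21.3+11.2)/2 × 2 = 32.5
  Sum = 721.375 ng/mL·h
F = (AUC_ev/D_ev)/(AUC_iv/D_iv) = (721.375/20)/(961/20) = 36.06875/48.05 = 0.7507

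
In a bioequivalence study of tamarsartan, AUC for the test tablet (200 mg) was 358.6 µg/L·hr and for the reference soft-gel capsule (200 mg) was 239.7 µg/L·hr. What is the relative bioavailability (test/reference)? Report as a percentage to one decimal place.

F_rel = 149.6%

F_rel = (AUC_test/D_test) / (AUC_ref/D_ref)
      = (358.6/200) / (239.7/200)
      = 1.793 / 1.1985 = 1.4960 = 149.60%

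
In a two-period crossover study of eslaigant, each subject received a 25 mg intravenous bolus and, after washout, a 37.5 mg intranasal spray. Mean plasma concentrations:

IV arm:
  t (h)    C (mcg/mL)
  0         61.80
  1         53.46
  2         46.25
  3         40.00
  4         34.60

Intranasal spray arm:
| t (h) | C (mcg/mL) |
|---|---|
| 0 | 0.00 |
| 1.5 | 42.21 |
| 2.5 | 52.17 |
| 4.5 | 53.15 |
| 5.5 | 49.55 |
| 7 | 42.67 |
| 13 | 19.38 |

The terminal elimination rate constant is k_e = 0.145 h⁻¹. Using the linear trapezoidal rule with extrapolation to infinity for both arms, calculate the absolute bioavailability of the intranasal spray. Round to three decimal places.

Trapezoidal AUC_0→4 (IV):
  [0→1]: (61.80+53.46)/2 × 1 = 57.63
  [1→2]: (53.46+46.25)/2 × 1 = 49.855
  [2→3]: (46.25+40.00)/2 × 1 = 43.125
  [3→4]: (40.00+34.60)/2 × 1 = 37.3
  Sum = 187.91 mcg/mL·h
IV tail: 34.60/0.145 = 238.621; AUC_iv,0→∞ = 187.91 + 238.621 = 426.531 mcg/mL·h
Trapezoidal AUC_0→13 (intranasal spray):
  [0→1.5]: (0.00+42.21)/2 × 1.5 = 31.6575
  [1.5→2.5]: (42.21+52.17)/2 × 1 = 47.19
  [2.5→4.5]: (52.17+53.15)/2 × 2 = 105.32
  [4.5→5.5]: (53.15+49.55)/2 × 1 = 51.35
  [5.5→7]: (49.55+42.67)/2 × 1.5 = 69.165
  [7→13]: (42.67+19.38)/2 × 6 = 186.15
  Sum = 490.8325 mcg/mL·h
intranasal spray tail: 19.38/0.145 = 133.655; AUC_ev,0→∞ = 490.8325 + 133.655 = 624.4875 mcg/mL·h
F = (AUC_ev/D_ev)/(AUC_iv/D_iv) = (624.4875/37.5)/(426.531/25) = 16.653/17.06124 = 0.9761

F = 0.976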